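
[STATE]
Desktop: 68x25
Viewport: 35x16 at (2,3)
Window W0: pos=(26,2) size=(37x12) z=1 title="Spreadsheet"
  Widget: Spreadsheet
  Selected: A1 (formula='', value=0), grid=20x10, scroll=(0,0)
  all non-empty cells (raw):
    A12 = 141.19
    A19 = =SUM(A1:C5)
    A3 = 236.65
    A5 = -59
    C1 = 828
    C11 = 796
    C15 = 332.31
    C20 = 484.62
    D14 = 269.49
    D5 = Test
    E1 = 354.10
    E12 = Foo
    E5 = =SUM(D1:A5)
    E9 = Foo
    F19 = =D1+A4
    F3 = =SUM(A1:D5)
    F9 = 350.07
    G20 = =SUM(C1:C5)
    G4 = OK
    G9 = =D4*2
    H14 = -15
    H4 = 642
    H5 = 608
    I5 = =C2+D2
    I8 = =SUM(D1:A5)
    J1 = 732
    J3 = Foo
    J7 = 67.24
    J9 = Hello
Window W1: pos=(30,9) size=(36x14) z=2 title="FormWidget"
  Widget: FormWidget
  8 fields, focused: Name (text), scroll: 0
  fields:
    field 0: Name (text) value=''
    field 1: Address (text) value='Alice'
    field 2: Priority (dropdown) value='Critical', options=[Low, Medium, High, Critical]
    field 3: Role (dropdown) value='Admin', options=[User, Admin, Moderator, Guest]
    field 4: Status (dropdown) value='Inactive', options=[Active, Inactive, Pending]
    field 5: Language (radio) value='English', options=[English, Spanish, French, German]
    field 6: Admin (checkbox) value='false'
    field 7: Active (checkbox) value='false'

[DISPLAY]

                        ┃ Spreadshe
                        ┠──────────
                        ┃A1:       
                        ┃       A  
                        ┃----------
                        ┃  1      [
                        ┃  2┏━━━━━━
                        ┃  3┃ FormW
                        ┃  4┠──────
                        ┃  5┃> Name
                        ┗━━━┃  Addr
                            ┃  Prio
                            ┃  Role
                            ┃  Stat
                            ┃  Lang
                            ┃  Admi


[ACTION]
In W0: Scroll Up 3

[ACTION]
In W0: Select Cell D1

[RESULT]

                        ┃ Spreadshe
                        ┠──────────
                        ┃D1:       
                        ┃       A  
                        ┃----------
                        ┃  1       
                        ┃  2┏━━━━━━
                        ┃  3┃ FormW
                        ┃  4┠──────
                        ┃  5┃> Name
                        ┗━━━┃  Addr
                            ┃  Prio
                            ┃  Role
                            ┃  Stat
                            ┃  Lang
                            ┃  Admi


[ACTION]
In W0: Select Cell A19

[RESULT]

                        ┃ Spreadshe
                        ┠──────────
                        ┃A19: =SUM(
                        ┃       A  
                        ┃----------
                        ┃  1       
                        ┃  2┏━━━━━━
                        ┃  3┃ FormW
                        ┃  4┠──────
                        ┃  5┃> Name
                        ┗━━━┃  Addr
                            ┃  Prio
                            ┃  Role
                            ┃  Stat
                            ┃  Lang
                            ┃  Admi


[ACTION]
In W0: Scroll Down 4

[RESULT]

                        ┃ Spreadshe
                        ┠──────────
                        ┃A19: =SUM(
                        ┃       A  
                        ┃----------
                        ┃  5      -
                        ┃  6┏━━━━━━
                        ┃  7┃ FormW
                        ┃  8┠──────
                        ┃  9┃> Name
                        ┗━━━┃  Addr
                            ┃  Prio
                            ┃  Role
                            ┃  Stat
                            ┃  Lang
                            ┃  Admi


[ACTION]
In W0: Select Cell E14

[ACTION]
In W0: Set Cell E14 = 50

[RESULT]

                        ┃ Spreadshe
                        ┠──────────
                        ┃E14: 50   
                        ┃       A  
                        ┃----------
                        ┃  5      -
                        ┃  6┏━━━━━━
                        ┃  7┃ FormW
                        ┃  8┠──────
                        ┃  9┃> Name
                        ┗━━━┃  Addr
                            ┃  Prio
                            ┃  Role
                            ┃  Stat
                            ┃  Lang
                            ┃  Admi


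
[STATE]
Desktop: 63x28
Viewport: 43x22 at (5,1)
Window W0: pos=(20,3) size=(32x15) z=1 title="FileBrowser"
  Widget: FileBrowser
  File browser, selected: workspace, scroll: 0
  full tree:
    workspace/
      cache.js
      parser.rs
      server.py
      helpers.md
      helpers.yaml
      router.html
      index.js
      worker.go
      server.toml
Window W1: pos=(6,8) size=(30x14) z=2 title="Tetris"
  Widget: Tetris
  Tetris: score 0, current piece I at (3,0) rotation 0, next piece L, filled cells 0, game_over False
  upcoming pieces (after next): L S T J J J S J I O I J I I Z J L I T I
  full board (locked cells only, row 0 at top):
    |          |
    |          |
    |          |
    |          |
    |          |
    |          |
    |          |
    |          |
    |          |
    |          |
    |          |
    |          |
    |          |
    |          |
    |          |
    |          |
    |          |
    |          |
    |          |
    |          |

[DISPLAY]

                                           
                                           
               ┏━━━━━━━━━━━━━━━━━━━━━━━━━━━
               ┃ FileBrowser               
               ┠───────────────────────────
               ┃> [-] workspace/           
               ┃    cache.js               
 ┏━━━━━━━━━━━━━━━━━━━━━━━━━━━━┓            
 ┃ Tetris                     ┃            
 ┠────────────────────────────┨            
 ┃          │Next:            ┃l           
 ┃          │  ▒              ┃            
 ┃          │▒▒▒              ┃            
 ┃          │                 ┃            
 ┃          │                 ┃            
 ┃          │                 ┃            
 ┃          │Score:           ┃━━━━━━━━━━━━
 ┃          │0                ┃            
 ┃          │                 ┃            
 ┃          │                 ┃            
 ┗━━━━━━━━━━━━━━━━━━━━━━━━━━━━┛            
                                           


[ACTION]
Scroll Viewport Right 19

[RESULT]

                                           
                                           
┏━━━━━━━━━━━━━━━━━━━━━━━━━━━━━━┓           
┃ FileBrowser                  ┃           
┠──────────────────────────────┨           
┃> [-] workspace/              ┃           
┃    cache.js                  ┃           
━━━━━━━━━━━━━━━┓               ┃           
               ┃               ┃           
───────────────┨               ┃           
xt:            ┃l              ┃           
▒              ┃               ┃           
▒              ┃               ┃           
               ┃               ┃           
               ┃               ┃           
               ┃               ┃           
ore:           ┃━━━━━━━━━━━━━━━┛           
               ┃                           
               ┃                           
               ┃                           
━━━━━━━━━━━━━━━┛                           
                                           


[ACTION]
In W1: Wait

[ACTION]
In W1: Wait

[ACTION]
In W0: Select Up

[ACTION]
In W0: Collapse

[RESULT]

                                           
                                           
┏━━━━━━━━━━━━━━━━━━━━━━━━━━━━━━┓           
┃ FileBrowser                  ┃           
┠──────────────────────────────┨           
┃> [+] workspace/              ┃           
┃                              ┃           
━━━━━━━━━━━━━━━┓               ┃           
               ┃               ┃           
───────────────┨               ┃           
xt:            ┃               ┃           
▒              ┃               ┃           
▒              ┃               ┃           
               ┃               ┃           
               ┃               ┃           
               ┃               ┃           
ore:           ┃━━━━━━━━━━━━━━━┛           
               ┃                           
               ┃                           
               ┃                           
━━━━━━━━━━━━━━━┛                           
                                           


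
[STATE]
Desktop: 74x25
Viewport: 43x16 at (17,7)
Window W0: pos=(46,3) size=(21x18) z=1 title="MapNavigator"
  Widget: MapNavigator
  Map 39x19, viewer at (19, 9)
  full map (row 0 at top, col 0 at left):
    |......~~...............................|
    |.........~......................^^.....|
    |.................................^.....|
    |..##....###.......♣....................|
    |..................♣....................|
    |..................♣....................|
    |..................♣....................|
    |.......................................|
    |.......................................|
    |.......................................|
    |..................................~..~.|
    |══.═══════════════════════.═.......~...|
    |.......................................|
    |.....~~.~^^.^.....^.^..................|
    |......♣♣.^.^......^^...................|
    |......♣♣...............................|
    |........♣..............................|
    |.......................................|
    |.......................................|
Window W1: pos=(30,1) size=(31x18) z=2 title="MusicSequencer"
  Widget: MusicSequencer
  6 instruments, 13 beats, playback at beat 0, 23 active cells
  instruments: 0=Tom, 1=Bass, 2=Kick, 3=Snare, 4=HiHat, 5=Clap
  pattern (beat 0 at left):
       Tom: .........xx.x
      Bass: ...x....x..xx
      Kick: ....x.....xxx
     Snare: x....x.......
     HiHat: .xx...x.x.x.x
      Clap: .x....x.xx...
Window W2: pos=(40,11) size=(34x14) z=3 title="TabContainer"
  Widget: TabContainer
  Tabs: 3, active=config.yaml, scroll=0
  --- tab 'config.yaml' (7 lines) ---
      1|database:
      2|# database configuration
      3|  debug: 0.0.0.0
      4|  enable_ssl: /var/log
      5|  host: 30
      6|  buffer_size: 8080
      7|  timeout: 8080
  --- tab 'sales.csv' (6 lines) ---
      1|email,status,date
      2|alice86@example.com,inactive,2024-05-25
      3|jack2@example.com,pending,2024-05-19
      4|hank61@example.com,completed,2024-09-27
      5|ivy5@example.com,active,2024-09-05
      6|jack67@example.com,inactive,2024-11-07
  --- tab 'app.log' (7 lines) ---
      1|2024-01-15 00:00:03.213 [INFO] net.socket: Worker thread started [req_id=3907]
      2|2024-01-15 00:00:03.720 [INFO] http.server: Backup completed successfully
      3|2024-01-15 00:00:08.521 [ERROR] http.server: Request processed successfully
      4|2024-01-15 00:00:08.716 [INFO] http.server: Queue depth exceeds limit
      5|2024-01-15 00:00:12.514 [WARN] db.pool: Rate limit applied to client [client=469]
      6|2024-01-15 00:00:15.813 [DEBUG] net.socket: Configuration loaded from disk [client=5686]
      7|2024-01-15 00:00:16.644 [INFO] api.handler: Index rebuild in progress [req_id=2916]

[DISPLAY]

             ┃  Kick····█·····███          
             ┃ Snare█····█·······          
             ┃ HiHat·██···█·█·█·█          
             ┃  Clap·█····█·██···          
             ┃         ┏━━━━━━━━━━━━━━━━━━━
             ┃         ┃ TabContainer      
             ┃         ┠───────────────────
             ┃         ┃[config.yaml]│ sale
             ┃         ┃───────────────────
             ┃         ┃database:          
             ┃         ┃# database configur
             ┗━━━━━━━━━┃  debug: 0.0.0.0   
                       ┃  enable_ssl: /var/
                       ┃  host: 30         
                       ┃  buffer_size: 8080
                       ┃  timeout: 8080    


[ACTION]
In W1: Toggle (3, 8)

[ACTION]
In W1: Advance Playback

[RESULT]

             ┃  Kick····█·····███          
             ┃ Snare█····█··█····          
             ┃ HiHat·██···█·█·█·█          
             ┃  Clap·█····█·██···          
             ┃         ┏━━━━━━━━━━━━━━━━━━━
             ┃         ┃ TabContainer      
             ┃         ┠───────────────────
             ┃         ┃[config.yaml]│ sale
             ┃         ┃───────────────────
             ┃         ┃database:          
             ┃         ┃# database configur
             ┗━━━━━━━━━┃  debug: 0.0.0.0   
                       ┃  enable_ssl: /var/
                       ┃  host: 30         
                       ┃  buffer_size: 8080
                       ┃  timeout: 8080    


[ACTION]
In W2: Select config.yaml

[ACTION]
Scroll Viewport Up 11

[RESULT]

                                           
             ┏━━━━━━━━━━━━━━━━━━━━━━━━━━━━━
             ┃ MusicSequencer              
             ┠─────────────────────────────
             ┃      0▼23456789012          
             ┃   Tom·········██·█          
             ┃  Bass···█····█··██          
             ┃  Kick····█·····███          
             ┃ Snare█····█··█····          
             ┃ HiHat·██···█·█·█·█          
             ┃  Clap·█····█·██···          
             ┃         ┏━━━━━━━━━━━━━━━━━━━
             ┃         ┃ TabContainer      
             ┃         ┠───────────────────
             ┃         ┃[config.yaml]│ sale
             ┃         ┃───────────────────


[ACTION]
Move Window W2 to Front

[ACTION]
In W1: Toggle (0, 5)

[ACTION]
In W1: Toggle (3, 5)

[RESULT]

                                           
             ┏━━━━━━━━━━━━━━━━━━━━━━━━━━━━━
             ┃ MusicSequencer              
             ┠─────────────────────────────
             ┃      0▼23456789012          
             ┃   Tom·····█···██·█          
             ┃  Bass···█····█··██          
             ┃  Kick····█·····███          
             ┃ Snare█·······█····          
             ┃ HiHat·██···█·█·█·█          
             ┃  Clap·█····█·██···          
             ┃         ┏━━━━━━━━━━━━━━━━━━━
             ┃         ┃ TabContainer      
             ┃         ┠───────────────────
             ┃         ┃[config.yaml]│ sale
             ┃         ┃───────────────────


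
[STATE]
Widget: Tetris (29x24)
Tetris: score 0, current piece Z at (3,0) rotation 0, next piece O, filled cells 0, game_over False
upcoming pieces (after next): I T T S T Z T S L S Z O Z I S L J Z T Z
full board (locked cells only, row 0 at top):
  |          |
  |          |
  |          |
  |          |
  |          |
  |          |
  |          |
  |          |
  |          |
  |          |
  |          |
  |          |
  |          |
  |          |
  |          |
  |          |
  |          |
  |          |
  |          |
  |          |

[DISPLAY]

   ▓▓     │Next:             
    ▓▓    │▓▓                
          │▓▓                
          │                  
          │                  
          │                  
          │Score:            
          │0                 
          │                  
          │                  
          │                  
          │                  
          │                  
          │                  
          │                  
          │                  
          │                  
          │                  
          │                  
          │                  
          │                  
          │                  
          │                  
          │                  


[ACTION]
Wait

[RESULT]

          │Next:             
   ▓▓     │▓▓                
    ▓▓    │▓▓                
          │                  
          │                  
          │                  
          │Score:            
          │0                 
          │                  
          │                  
          │                  
          │                  
          │                  
          │                  
          │                  
          │                  
          │                  
          │                  
          │                  
          │                  
          │                  
          │                  
          │                  
          │                  


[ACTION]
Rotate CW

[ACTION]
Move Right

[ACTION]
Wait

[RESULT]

          │Next:             
          │▓▓                
     ▓    │▓▓                
    ▓▓    │                  
    ▓     │                  
          │                  
          │Score:            
          │0                 
          │                  
          │                  
          │                  
          │                  
          │                  
          │                  
          │                  
          │                  
          │                  
          │                  
          │                  
          │                  
          │                  
          │                  
          │                  
          │                  


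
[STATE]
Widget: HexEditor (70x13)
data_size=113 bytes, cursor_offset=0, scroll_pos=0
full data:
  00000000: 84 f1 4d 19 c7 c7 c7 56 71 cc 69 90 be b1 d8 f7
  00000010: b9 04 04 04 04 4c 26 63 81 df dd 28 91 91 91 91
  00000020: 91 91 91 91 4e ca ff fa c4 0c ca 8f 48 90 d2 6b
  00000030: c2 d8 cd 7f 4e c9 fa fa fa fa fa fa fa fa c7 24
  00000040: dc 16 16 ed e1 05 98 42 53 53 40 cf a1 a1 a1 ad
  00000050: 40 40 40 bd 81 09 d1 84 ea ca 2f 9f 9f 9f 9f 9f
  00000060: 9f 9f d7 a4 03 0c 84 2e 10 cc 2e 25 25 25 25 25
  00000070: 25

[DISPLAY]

00000000  84 f1 4d 19 c7 c7 c7 56  71 cc 69 90 be b1 d8 f7  |..M....Vq
00000010  b9 04 04 04 04 4c 26 63  81 df dd 28 91 91 91 91  |.....L&c.
00000020  91 91 91 91 4e ca ff fa  c4 0c ca 8f 48 90 d2 6b  |....N....
00000030  c2 d8 cd 7f 4e c9 fa fa  fa fa fa fa fa fa c7 24  |....N....
00000040  dc 16 16 ed e1 05 98 42  53 53 40 cf a1 a1 a1 ad  |.......BS
00000050  40 40 40 bd 81 09 d1 84  ea ca 2f 9f 9f 9f 9f 9f  |@@@......
00000060  9f 9f d7 a4 03 0c 84 2e  10 cc 2e 25 25 25 25 25  |.........
00000070  25                                                |%        
                                                                      
                                                                      
                                                                      
                                                                      
                                                                      


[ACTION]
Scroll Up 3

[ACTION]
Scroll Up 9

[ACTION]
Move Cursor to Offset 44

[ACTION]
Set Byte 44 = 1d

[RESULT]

00000000  84 f1 4d 19 c7 c7 c7 56  71 cc 69 90 be b1 d8 f7  |..M....Vq
00000010  b9 04 04 04 04 4c 26 63  81 df dd 28 91 91 91 91  |.....L&c.
00000020  91 91 91 91 4e ca ff fa  c4 0c ca 8f 1D 90 d2 6b  |....N....
00000030  c2 d8 cd 7f 4e c9 fa fa  fa fa fa fa fa fa c7 24  |....N....
00000040  dc 16 16 ed e1 05 98 42  53 53 40 cf a1 a1 a1 ad  |.......BS
00000050  40 40 40 bd 81 09 d1 84  ea ca 2f 9f 9f 9f 9f 9f  |@@@......
00000060  9f 9f d7 a4 03 0c 84 2e  10 cc 2e 25 25 25 25 25  |.........
00000070  25                                                |%        
                                                                      
                                                                      
                                                                      
                                                                      
                                                                      


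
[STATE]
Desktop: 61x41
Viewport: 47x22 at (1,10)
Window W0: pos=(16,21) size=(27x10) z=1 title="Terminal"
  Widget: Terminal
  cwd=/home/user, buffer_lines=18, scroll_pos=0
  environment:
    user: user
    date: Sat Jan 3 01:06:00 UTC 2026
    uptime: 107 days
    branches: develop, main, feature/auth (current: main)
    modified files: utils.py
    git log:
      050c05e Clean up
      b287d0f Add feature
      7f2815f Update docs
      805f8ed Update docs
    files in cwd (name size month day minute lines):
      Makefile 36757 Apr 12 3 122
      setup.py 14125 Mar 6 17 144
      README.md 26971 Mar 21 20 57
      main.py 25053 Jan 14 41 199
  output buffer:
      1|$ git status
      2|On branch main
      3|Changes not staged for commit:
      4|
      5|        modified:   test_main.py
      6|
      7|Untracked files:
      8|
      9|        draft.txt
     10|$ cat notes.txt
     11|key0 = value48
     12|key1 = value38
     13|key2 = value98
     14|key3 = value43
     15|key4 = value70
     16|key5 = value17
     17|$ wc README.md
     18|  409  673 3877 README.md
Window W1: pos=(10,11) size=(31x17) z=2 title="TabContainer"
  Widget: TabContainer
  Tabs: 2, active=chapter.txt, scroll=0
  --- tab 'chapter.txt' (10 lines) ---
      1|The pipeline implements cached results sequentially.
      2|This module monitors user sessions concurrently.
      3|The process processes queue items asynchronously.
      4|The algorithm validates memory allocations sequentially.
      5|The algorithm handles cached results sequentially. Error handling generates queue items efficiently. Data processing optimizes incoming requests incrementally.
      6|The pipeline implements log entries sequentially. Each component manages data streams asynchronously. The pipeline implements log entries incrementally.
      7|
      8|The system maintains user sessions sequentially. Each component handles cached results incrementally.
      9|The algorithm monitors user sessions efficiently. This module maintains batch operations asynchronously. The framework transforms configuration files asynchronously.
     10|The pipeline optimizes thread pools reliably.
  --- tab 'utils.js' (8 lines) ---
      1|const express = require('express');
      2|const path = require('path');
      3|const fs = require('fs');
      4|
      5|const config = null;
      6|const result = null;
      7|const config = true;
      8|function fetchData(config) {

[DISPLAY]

                                               
         ┏━━━━━━━━━━━━━━━━━━━━━━━━━━━━━┓       
         ┃ TabContainer                ┃       
         ┠─────────────────────────────┨       
         ┃[chapter.txt]│ utils.js      ┃       
         ┃─────────────────────────────┃       
         ┃The pipeline implements cache┃       
         ┃This module monitors user ses┃       
         ┃The process processes queue i┃       
         ┃The algorithm validates memor┃       
         ┃The algorithm handles cached ┃       
         ┃The pipeline implements log e┃━┓     
         ┃                             ┃ ┃     
         ┃The system maintains user ses┃─┨     
         ┃The algorithm monitors user s┃ ┃     
         ┃The pipeline optimizes thread┃ ┃     
         ┃                             ┃o┃     
         ┗━━━━━━━━━━━━━━━━━━━━━━━━━━━━━┛ ┃     
               ┃        modified:   test_┃     
               ┃                         ┃     
               ┗━━━━━━━━━━━━━━━━━━━━━━━━━┛     
                                               


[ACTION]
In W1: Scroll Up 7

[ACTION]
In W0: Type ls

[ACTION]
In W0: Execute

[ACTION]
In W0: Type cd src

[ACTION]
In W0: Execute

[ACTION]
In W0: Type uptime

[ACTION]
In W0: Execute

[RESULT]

                                               
         ┏━━━━━━━━━━━━━━━━━━━━━━━━━━━━━┓       
         ┃ TabContainer                ┃       
         ┠─────────────────────────────┨       
         ┃[chapter.txt]│ utils.js      ┃       
         ┃─────────────────────────────┃       
         ┃The pipeline implements cache┃       
         ┃This module monitors user ses┃       
         ┃The process processes queue i┃       
         ┃The algorithm validates memor┃       
         ┃The algorithm handles cached ┃       
         ┃The pipeline implements log e┃━┓     
         ┃                             ┃ ┃     
         ┃The system maintains user ses┃─┨     
         ┃The algorithm monitors user s┃M┃     
         ┃The pipeline optimizes thread┃ ┃     
         ┃                             ┃ ┃     
         ┗━━━━━━━━━━━━━━━━━━━━━━━━━━━━━┛ ┃     
               ┃ 10:00  up 107 days      ┃     
               ┃$ █                      ┃     
               ┗━━━━━━━━━━━━━━━━━━━━━━━━━┛     
                                               


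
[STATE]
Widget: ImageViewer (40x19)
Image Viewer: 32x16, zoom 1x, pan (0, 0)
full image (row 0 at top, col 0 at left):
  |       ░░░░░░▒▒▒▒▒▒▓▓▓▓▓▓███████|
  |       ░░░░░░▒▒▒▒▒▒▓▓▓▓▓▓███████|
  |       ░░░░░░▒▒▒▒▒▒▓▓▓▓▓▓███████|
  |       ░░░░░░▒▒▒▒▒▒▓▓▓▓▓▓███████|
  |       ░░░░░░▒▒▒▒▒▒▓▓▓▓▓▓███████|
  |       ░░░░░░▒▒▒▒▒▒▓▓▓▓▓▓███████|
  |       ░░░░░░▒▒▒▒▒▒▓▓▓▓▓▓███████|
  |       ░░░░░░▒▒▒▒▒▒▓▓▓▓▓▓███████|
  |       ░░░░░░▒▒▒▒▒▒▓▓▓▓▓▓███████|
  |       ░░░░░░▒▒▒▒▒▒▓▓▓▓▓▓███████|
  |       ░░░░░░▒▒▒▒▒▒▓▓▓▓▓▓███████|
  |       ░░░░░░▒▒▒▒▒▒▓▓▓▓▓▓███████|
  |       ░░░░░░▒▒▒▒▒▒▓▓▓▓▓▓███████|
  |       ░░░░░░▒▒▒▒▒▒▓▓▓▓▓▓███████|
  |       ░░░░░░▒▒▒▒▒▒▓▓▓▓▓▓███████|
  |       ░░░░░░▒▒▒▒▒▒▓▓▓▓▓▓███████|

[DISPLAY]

       ░░░░░░▒▒▒▒▒▒▓▓▓▓▓▓███████        
       ░░░░░░▒▒▒▒▒▒▓▓▓▓▓▓███████        
       ░░░░░░▒▒▒▒▒▒▓▓▓▓▓▓███████        
       ░░░░░░▒▒▒▒▒▒▓▓▓▓▓▓███████        
       ░░░░░░▒▒▒▒▒▒▓▓▓▓▓▓███████        
       ░░░░░░▒▒▒▒▒▒▓▓▓▓▓▓███████        
       ░░░░░░▒▒▒▒▒▒▓▓▓▓▓▓███████        
       ░░░░░░▒▒▒▒▒▒▓▓▓▓▓▓███████        
       ░░░░░░▒▒▒▒▒▒▓▓▓▓▓▓███████        
       ░░░░░░▒▒▒▒▒▒▓▓▓▓▓▓███████        
       ░░░░░░▒▒▒▒▒▒▓▓▓▓▓▓███████        
       ░░░░░░▒▒▒▒▒▒▓▓▓▓▓▓███████        
       ░░░░░░▒▒▒▒▒▒▓▓▓▓▓▓███████        
       ░░░░░░▒▒▒▒▒▒▓▓▓▓▓▓███████        
       ░░░░░░▒▒▒▒▒▒▓▓▓▓▓▓███████        
       ░░░░░░▒▒▒▒▒▒▓▓▓▓▓▓███████        
                                        
                                        
                                        


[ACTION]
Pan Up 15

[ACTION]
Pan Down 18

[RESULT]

                                        
                                        
                                        
                                        
                                        
                                        
                                        
                                        
                                        
                                        
                                        
                                        
                                        
                                        
                                        
                                        
                                        
                                        
                                        


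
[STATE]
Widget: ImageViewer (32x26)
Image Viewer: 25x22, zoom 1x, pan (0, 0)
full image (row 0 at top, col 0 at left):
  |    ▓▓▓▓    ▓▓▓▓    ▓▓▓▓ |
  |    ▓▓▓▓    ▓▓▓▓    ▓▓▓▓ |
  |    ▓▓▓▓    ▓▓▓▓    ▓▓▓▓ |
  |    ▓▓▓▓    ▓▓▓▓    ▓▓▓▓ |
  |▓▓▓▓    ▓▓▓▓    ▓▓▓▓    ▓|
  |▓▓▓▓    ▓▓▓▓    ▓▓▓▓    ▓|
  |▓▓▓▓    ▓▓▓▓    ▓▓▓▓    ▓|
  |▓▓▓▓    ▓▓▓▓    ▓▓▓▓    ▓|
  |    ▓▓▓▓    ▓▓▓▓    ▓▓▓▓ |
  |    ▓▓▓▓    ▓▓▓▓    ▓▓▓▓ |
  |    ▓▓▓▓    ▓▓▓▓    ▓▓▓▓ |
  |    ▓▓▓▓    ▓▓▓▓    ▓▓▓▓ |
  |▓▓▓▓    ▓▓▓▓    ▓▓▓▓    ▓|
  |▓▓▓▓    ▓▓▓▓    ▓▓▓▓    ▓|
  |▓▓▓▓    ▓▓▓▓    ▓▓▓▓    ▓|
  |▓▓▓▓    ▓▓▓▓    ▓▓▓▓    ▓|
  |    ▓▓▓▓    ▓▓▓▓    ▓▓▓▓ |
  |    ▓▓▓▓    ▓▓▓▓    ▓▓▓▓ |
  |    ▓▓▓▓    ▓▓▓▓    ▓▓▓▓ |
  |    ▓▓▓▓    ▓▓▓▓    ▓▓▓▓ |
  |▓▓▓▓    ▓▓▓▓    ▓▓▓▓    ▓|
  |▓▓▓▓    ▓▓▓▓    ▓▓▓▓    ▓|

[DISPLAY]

    ▓▓▓▓    ▓▓▓▓    ▓▓▓▓        
    ▓▓▓▓    ▓▓▓▓    ▓▓▓▓        
    ▓▓▓▓    ▓▓▓▓    ▓▓▓▓        
    ▓▓▓▓    ▓▓▓▓    ▓▓▓▓        
▓▓▓▓    ▓▓▓▓    ▓▓▓▓    ▓       
▓▓▓▓    ▓▓▓▓    ▓▓▓▓    ▓       
▓▓▓▓    ▓▓▓▓    ▓▓▓▓    ▓       
▓▓▓▓    ▓▓▓▓    ▓▓▓▓    ▓       
    ▓▓▓▓    ▓▓▓▓    ▓▓▓▓        
    ▓▓▓▓    ▓▓▓▓    ▓▓▓▓        
    ▓▓▓▓    ▓▓▓▓    ▓▓▓▓        
    ▓▓▓▓    ▓▓▓▓    ▓▓▓▓        
▓▓▓▓    ▓▓▓▓    ▓▓▓▓    ▓       
▓▓▓▓    ▓▓▓▓    ▓▓▓▓    ▓       
▓▓▓▓    ▓▓▓▓    ▓▓▓▓    ▓       
▓▓▓▓    ▓▓▓▓    ▓▓▓▓    ▓       
    ▓▓▓▓    ▓▓▓▓    ▓▓▓▓        
    ▓▓▓▓    ▓▓▓▓    ▓▓▓▓        
    ▓▓▓▓    ▓▓▓▓    ▓▓▓▓        
    ▓▓▓▓    ▓▓▓▓    ▓▓▓▓        
▓▓▓▓    ▓▓▓▓    ▓▓▓▓    ▓       
▓▓▓▓    ▓▓▓▓    ▓▓▓▓    ▓       
                                
                                
                                
                                


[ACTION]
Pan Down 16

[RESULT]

    ▓▓▓▓    ▓▓▓▓    ▓▓▓▓        
    ▓▓▓▓    ▓▓▓▓    ▓▓▓▓        
    ▓▓▓▓    ▓▓▓▓    ▓▓▓▓        
    ▓▓▓▓    ▓▓▓▓    ▓▓▓▓        
▓▓▓▓    ▓▓▓▓    ▓▓▓▓    ▓       
▓▓▓▓    ▓▓▓▓    ▓▓▓▓    ▓       
                                
                                
                                
                                
                                
                                
                                
                                
                                
                                
                                
                                
                                
                                
                                
                                
                                
                                
                                
                                


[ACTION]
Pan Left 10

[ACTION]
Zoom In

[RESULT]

        ▓▓▓▓▓▓▓▓        ▓▓▓▓▓▓▓▓
        ▓▓▓▓▓▓▓▓        ▓▓▓▓▓▓▓▓
        ▓▓▓▓▓▓▓▓        ▓▓▓▓▓▓▓▓
        ▓▓▓▓▓▓▓▓        ▓▓▓▓▓▓▓▓
        ▓▓▓▓▓▓▓▓        ▓▓▓▓▓▓▓▓
        ▓▓▓▓▓▓▓▓        ▓▓▓▓▓▓▓▓
        ▓▓▓▓▓▓▓▓        ▓▓▓▓▓▓▓▓
        ▓▓▓▓▓▓▓▓        ▓▓▓▓▓▓▓▓
▓▓▓▓▓▓▓▓        ▓▓▓▓▓▓▓▓        
▓▓▓▓▓▓▓▓        ▓▓▓▓▓▓▓▓        
▓▓▓▓▓▓▓▓        ▓▓▓▓▓▓▓▓        
▓▓▓▓▓▓▓▓        ▓▓▓▓▓▓▓▓        
▓▓▓▓▓▓▓▓        ▓▓▓▓▓▓▓▓        
▓▓▓▓▓▓▓▓        ▓▓▓▓▓▓▓▓        
▓▓▓▓▓▓▓▓        ▓▓▓▓▓▓▓▓        
▓▓▓▓▓▓▓▓        ▓▓▓▓▓▓▓▓        
        ▓▓▓▓▓▓▓▓        ▓▓▓▓▓▓▓▓
        ▓▓▓▓▓▓▓▓        ▓▓▓▓▓▓▓▓
        ▓▓▓▓▓▓▓▓        ▓▓▓▓▓▓▓▓
        ▓▓▓▓▓▓▓▓        ▓▓▓▓▓▓▓▓
        ▓▓▓▓▓▓▓▓        ▓▓▓▓▓▓▓▓
        ▓▓▓▓▓▓▓▓        ▓▓▓▓▓▓▓▓
        ▓▓▓▓▓▓▓▓        ▓▓▓▓▓▓▓▓
        ▓▓▓▓▓▓▓▓        ▓▓▓▓▓▓▓▓
▓▓▓▓▓▓▓▓        ▓▓▓▓▓▓▓▓        
▓▓▓▓▓▓▓▓        ▓▓▓▓▓▓▓▓        


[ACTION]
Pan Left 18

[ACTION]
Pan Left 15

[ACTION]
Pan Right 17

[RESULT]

       ▓▓▓▓▓▓▓▓        ▓▓▓▓▓▓▓▓ 
       ▓▓▓▓▓▓▓▓        ▓▓▓▓▓▓▓▓ 
       ▓▓▓▓▓▓▓▓        ▓▓▓▓▓▓▓▓ 
       ▓▓▓▓▓▓▓▓        ▓▓▓▓▓▓▓▓ 
       ▓▓▓▓▓▓▓▓        ▓▓▓▓▓▓▓▓ 
       ▓▓▓▓▓▓▓▓        ▓▓▓▓▓▓▓▓ 
       ▓▓▓▓▓▓▓▓        ▓▓▓▓▓▓▓▓ 
       ▓▓▓▓▓▓▓▓        ▓▓▓▓▓▓▓▓ 
▓▓▓▓▓▓▓        ▓▓▓▓▓▓▓▓        ▓
▓▓▓▓▓▓▓        ▓▓▓▓▓▓▓▓        ▓
▓▓▓▓▓▓▓        ▓▓▓▓▓▓▓▓        ▓
▓▓▓▓▓▓▓        ▓▓▓▓▓▓▓▓        ▓
▓▓▓▓▓▓▓        ▓▓▓▓▓▓▓▓        ▓
▓▓▓▓▓▓▓        ▓▓▓▓▓▓▓▓        ▓
▓▓▓▓▓▓▓        ▓▓▓▓▓▓▓▓        ▓
▓▓▓▓▓▓▓        ▓▓▓▓▓▓▓▓        ▓
       ▓▓▓▓▓▓▓▓        ▓▓▓▓▓▓▓▓ 
       ▓▓▓▓▓▓▓▓        ▓▓▓▓▓▓▓▓ 
       ▓▓▓▓▓▓▓▓        ▓▓▓▓▓▓▓▓ 
       ▓▓▓▓▓▓▓▓        ▓▓▓▓▓▓▓▓ 
       ▓▓▓▓▓▓▓▓        ▓▓▓▓▓▓▓▓ 
       ▓▓▓▓▓▓▓▓        ▓▓▓▓▓▓▓▓ 
       ▓▓▓▓▓▓▓▓        ▓▓▓▓▓▓▓▓ 
       ▓▓▓▓▓▓▓▓        ▓▓▓▓▓▓▓▓ 
▓▓▓▓▓▓▓        ▓▓▓▓▓▓▓▓        ▓
▓▓▓▓▓▓▓        ▓▓▓▓▓▓▓▓        ▓


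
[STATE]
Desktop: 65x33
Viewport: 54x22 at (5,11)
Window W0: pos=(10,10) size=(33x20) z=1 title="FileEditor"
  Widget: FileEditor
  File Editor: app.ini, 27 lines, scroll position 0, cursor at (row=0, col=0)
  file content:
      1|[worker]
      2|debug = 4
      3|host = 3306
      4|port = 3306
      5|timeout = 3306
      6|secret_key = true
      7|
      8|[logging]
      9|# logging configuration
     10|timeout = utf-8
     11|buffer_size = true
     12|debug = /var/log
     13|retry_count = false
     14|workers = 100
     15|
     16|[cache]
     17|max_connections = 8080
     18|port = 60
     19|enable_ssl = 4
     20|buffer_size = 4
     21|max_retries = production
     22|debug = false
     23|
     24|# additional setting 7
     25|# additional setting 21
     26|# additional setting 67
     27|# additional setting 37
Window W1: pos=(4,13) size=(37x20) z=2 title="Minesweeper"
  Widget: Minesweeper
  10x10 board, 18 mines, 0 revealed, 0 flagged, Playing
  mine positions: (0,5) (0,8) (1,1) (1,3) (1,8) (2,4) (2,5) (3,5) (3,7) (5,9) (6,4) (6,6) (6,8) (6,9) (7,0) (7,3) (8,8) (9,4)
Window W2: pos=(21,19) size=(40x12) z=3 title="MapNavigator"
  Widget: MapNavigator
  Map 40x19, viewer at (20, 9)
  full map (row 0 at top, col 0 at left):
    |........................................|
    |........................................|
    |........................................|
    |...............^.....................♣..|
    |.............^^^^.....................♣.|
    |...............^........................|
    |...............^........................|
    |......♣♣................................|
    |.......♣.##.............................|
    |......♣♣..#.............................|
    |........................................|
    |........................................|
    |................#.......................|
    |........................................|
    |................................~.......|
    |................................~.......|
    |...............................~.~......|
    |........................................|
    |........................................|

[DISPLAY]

     ┃ FileEditor                    ┃                
     ┠───────────────────────────────┨                
━━━━━━━━━━━━━━━━━━━━━━━━━━━━━━━━━━━┓▲┃                
 Minesweeper                       ┃█┃                
───────────────────────────────────┨░┃                
■■■■■■■■■■                         ┃░┃                
■■■■■■■■■■                         ┃░┃                
■■■■■■■■■■                         ┃░┃                
■■■■■■■■■■      ┏━━━━━━━━━━━━━━━━━━━━━━━━━━━━━━━━━━━━━
■■■■■■■■■■      ┃ MapNavigator                        
■■■■■■■■■■      ┠─────────────────────────────────────
■■■■■■■■■■      ┃..............^......................
■■■■■■■■■■      ┃..............^......................
■■■■■■■■■■      ┃.....♣♣..............................
■■■■■■■■■■      ┃......♣.##...........................
                ┃.....♣♣..#.........@.................
                ┃.....................................
                ┃.....................................
                ┃...............#.....................
                ┗━━━━━━━━━━━━━━━━━━━━━━━━━━━━━━━━━━━━━
                                   ┃                  
━━━━━━━━━━━━━━━━━━━━━━━━━━━━━━━━━━━┛                  


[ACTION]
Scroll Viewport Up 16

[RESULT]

                                                      
                                                      
                                                      
                                                      
                                                      
                                                      
                                                      
                                                      
                                                      
                                                      
     ┏━━━━━━━━━━━━━━━━━━━━━━━━━━━━━━━┓                
     ┃ FileEditor                    ┃                
     ┠───────────────────────────────┨                
━━━━━━━━━━━━━━━━━━━━━━━━━━━━━━━━━━━┓▲┃                
 Minesweeper                       ┃█┃                
───────────────────────────────────┨░┃                
■■■■■■■■■■                         ┃░┃                
■■■■■■■■■■                         ┃░┃                
■■■■■■■■■■                         ┃░┃                
■■■■■■■■■■      ┏━━━━━━━━━━━━━━━━━━━━━━━━━━━━━━━━━━━━━
■■■■■■■■■■      ┃ MapNavigator                        
■■■■■■■■■■      ┠─────────────────────────────────────


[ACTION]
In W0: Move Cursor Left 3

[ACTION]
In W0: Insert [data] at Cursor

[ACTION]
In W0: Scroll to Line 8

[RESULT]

                                                      
                                                      
                                                      
                                                      
                                                      
                                                      
                                                      
                                                      
                                                      
                                                      
     ┏━━━━━━━━━━━━━━━━━━━━━━━━━━━━━━━┓                
     ┃ FileEditor                    ┃                
     ┠───────────────────────────────┨                
━━━━━━━━━━━━━━━━━━━━━━━━━━━━━━━━━━━┓▲┃                
 Minesweeper                       ┃░┃                
───────────────────────────────────┨░┃                
■■■■■■■■■■                         ┃░┃                
■■■■■■■■■■                         ┃░┃                
■■■■■■■■■■                         ┃░┃                
■■■■■■■■■■      ┏━━━━━━━━━━━━━━━━━━━━━━━━━━━━━━━━━━━━━
■■■■■■■■■■      ┃ MapNavigator                        
■■■■■■■■■■      ┠─────────────────────────────────────
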